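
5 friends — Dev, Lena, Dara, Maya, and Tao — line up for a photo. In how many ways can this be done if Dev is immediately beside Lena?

Treat {Dev, Lena} as a single unit. There are 4 units to order, and the pair itself can be ordered 2 ways.
That gives 2 × 4! = 2 × 24 = 48.

48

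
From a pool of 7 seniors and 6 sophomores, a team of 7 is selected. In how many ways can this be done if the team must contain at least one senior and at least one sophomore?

1715

Total 7-person selections from all 13: C(13,7) = 1716.
Selections missing a whole group: no seniors → C(6,7) = 0; no sophomores → C(7,7) = 1.
Both groups omitted at once is impossible, so 1716 − 1 = 1715.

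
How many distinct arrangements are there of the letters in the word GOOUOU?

GOOUOU has 6 letters with O appearing 3 times and U appearing twice.
Dividing 6! = 720 by 3!·2! = 12 for the repeated letters gives 60.

60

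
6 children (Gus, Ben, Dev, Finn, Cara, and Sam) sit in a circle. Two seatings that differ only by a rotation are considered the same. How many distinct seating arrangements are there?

Around a circle, 6 distinct people have 6!/6 = (5)! = 120 rotationally distinct seatings.

120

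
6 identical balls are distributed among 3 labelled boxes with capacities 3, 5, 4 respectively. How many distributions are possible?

Ignoring the caps, the number of non-negative solutions to x_1+…+x_3 = 6 is C(8,2) = 28.
Subtract solutions that violate a single cap (substitute x_i' = x_i − (cap_i+1)): x_1 ≥ 4 gives C(4,2) = 6; x_2 ≥ 6 gives C(2,2) = 1; x_3 ≥ 5 gives C(3,2) = 3. Together 10.
No two caps can be exceeded simultaneously, so the pair terms are all 0.
By inclusion–exclusion the count is 28 − 10 + 0 = 18.

18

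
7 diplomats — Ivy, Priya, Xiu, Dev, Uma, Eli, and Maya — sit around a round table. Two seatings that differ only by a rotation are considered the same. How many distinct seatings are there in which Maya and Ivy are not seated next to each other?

All circular seatings of 7 people number (6)! = 720.
Those with Maya next to Ivy: fuse the pair into one unit and seat 6 units around a circle — 2·(5)! = 240.
Subtracting, 720 − 240 = 480.

480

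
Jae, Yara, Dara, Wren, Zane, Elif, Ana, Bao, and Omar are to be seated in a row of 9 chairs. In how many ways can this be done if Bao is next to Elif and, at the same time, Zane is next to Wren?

20160

Treat {Bao,Elif} as one block (2 orders) and {Zane,Wren} as another (2 orders).
That leaves 7 units to arrange: 2 × 2 × 7! = 4 × 5040 = 20160.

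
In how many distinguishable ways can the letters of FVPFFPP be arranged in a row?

140

Letter multiplicities in FVPFFPP: F×3, P×3, V×1.
So there are 7! / (3!·3!) = 140 distinguishable arrangements.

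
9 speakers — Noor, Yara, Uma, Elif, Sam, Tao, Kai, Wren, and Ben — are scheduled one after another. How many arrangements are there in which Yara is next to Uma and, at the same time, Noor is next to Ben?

Treat {Yara,Uma} as one block (2 orders) and {Noor,Ben} as another (2 orders).
That leaves 7 units to arrange: 2 × 2 × 7! = 4 × 5040 = 20160.

20160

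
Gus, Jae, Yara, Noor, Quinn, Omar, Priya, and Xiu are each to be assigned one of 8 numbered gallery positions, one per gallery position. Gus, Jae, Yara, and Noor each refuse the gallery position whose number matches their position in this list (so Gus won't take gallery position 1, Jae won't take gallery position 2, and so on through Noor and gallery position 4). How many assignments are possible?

24024

Let Aᵢ (for 1 ≤ i ≤ 4) be the placements that put person i in their forbidden gallery position. Any j of these fix j positions, leaving (8−j)! ways to fill the rest, and there are C(4,j) ways to pick which j.
By inclusion–exclusion, the number of valid placements is Σ_{j=0}^{4} (−1)^j C(4,j)·(8−j)!.
Computing: 40320 − 20160 + 4320 − 480 + 24 = 24024.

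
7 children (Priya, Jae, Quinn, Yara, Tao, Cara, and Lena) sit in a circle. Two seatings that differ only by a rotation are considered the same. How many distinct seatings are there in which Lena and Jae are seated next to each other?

240

Treat {Lena, Jae} as one unit (2 internal orders) and seat the resulting 6 units around the table: (5)! circular arrangements.
So 2 × (5)! = 2 × 120 = 240.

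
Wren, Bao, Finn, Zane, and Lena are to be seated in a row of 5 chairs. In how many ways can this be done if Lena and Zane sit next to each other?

Place the 3 others and the Lena-Zane pair as 4 objects in a line; the pair has 2 internal arrangements.
So the count is 2·(4)! = 48.

48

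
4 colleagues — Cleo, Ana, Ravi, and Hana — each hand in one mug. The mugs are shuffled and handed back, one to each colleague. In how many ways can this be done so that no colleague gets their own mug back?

9

Count assignments avoiding every fixed point. For any j of the 4 colleagues fixed to their own mug, the other 4−j can be arranged in (4−j)! ways.
By inclusion–exclusion this is Σ_{j=0}^{4} (−1)^j C(4,j)·(4−j)!.
Computing: 24 − 24 + 12 − 4 + 1 = 9.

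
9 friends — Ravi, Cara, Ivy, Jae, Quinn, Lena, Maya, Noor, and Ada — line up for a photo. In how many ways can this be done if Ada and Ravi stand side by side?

Treat {Ada, Ravi} as a single unit. There are 8 units to order, and the pair itself can be ordered 2 ways.
That gives 2 × 8! = 2 × 40320 = 80640.

80640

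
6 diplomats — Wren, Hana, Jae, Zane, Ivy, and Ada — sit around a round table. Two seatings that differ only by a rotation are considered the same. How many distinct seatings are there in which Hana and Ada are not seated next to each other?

72

Without the restriction there are (5)! = 120 seatings.
Those with Hana next to Ada: fuse the pair into one unit and seat 5 units around a circle — 2·(4)! = 48.
Subtracting, 120 − 48 = 72.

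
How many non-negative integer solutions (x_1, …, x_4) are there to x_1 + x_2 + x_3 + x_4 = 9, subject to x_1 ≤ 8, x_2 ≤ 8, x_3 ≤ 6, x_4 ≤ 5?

Ignoring the caps, the number of non-negative solutions to x_1+…+x_4 = 9 is C(12,3) = 220.
Subtract solutions that violate a single cap (substitute x_i' = x_i − (cap_i+1)): x_1 ≥ 9 gives C(3,3) = 1; x_2 ≥ 9 gives C(3,3) = 1; x_3 ≥ 7 gives C(5,3) = 10; x_4 ≥ 6 gives C(6,3) = 20. Together 32.
No two caps can be exceeded simultaneously, so the pair terms are all 0.
By inclusion–exclusion the count is 220 − 32 + 0 = 188.

188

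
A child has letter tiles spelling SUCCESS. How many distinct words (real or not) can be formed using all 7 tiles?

420

Letter multiplicities in SUCCESS: C×2, E×1, S×3, U×1.
The number of distinct arrangements is 7!/(3!·2!) = 5040/12 = 420.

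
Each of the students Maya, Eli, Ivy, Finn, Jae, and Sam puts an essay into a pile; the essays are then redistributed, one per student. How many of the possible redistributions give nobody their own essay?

265

Count assignments avoiding every fixed point. For any j of the 6 students fixed to their own essay, the other 6−j can be arranged in (6−j)! ways.
By inclusion–exclusion this is Σ_{j=0}^{6} (−1)^j C(6,j)·(6−j)!.
Computing: 720 − 720 + 360 − 120 + 30 − 6 + 1 = 265.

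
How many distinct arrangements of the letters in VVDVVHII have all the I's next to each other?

Treat the 2 copies of I as a single block. The multiset to arrange is then {II, D, H, V, V, V, V}, 7 items in all.
That gives (7)!/(4!) = 210 arrangements.

210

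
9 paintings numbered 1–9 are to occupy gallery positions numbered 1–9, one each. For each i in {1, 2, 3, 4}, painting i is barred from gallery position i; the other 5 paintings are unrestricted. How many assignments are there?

Let Aᵢ (for 1 ≤ i ≤ 4) be the placements that put painting i in its forbidden gallery position. Any j of these fix j positions, leaving (9−j)! ways to fill the rest, and there are C(4,j) ways to pick which j.
By inclusion–exclusion, the number of valid placements is Σ_{j=0}^{4} (−1)^j C(4,j)·(9−j)!.
Computing: 362880 − 161280 + 30240 − 2880 + 120 = 229080.

229080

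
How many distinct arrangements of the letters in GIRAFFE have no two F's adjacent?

Total arrangements of GIRAFFE: 7!/(2!) = 2520.
If the two F's are adjacent, glue them into one block, leaving 6 items to arrange: (6)! = 720 ways.
Subtracting, 2520 − 720 = 1800 arrangements keep the F's apart.

1800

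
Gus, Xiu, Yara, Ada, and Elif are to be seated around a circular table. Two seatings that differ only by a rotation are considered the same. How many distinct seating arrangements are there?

24

Fix one person's seat to break rotational symmetry; the remaining 4 people can be arranged in (4)! = 24 ways.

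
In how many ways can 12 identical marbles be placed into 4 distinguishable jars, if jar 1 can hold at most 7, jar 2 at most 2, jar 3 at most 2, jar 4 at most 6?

By stars and bars, unrestricted non-negative solutions to x_1+…+x_4 = 12 number C(12+3,3) = 455.
Subtract solutions that violate a single cap (substitute x_i' = x_i − (cap_i+1)): x_1 ≥ 8 gives C(7,3) = 35; x_2 ≥ 3 gives C(12,3) = 220; x_3 ≥ 3 gives C(12,3) = 220; x_4 ≥ 7 gives C(8,3) = 56. Together 531.
Add back pairs where two caps are both exceeded: 4 + 4 + 0 + 84 + 10 + 10 = 112.
By inclusion–exclusion the count is 455 − 531 + 112 = 36.

36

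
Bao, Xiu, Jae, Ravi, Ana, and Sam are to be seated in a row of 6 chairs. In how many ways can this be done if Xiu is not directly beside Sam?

Of the 6! = 720 arrangements, those with Xiu and Sam adjacent number 2 × 5! = 240 (treat the pair as a block with 2 internal orders).
Complementary counting: 720 − 240 = 480.

480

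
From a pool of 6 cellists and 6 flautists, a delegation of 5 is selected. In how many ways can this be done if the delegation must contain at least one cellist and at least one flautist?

Unrestricted: C(12,5) = 792 ways to pick any 5 of the 12.
Subtract selections that omit an entire group: no cellists → C(6,5) = 6; no flautists → C(6,5) = 6.
Both groups omitted at once is impossible, so 792 − 12 = 780.

780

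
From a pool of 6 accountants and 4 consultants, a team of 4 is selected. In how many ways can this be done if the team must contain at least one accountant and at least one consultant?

Unrestricted: C(10,4) = 210 ways to pick any 4 of the 10.
Subtract selections that omit an entire group: no accountants → C(4,4) = 1; no consultants → C(6,4) = 15.
Both groups omitted at once is impossible, so 210 − 16 = 194.

194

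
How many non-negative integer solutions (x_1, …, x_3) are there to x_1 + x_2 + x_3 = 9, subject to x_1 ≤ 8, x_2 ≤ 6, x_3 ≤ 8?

47

By stars and bars, unrestricted non-negative solutions to x_1+…+x_3 = 9 number C(9+2,2) = 55.
Subtract solutions that violate a single cap (substitute x_i' = x_i − (cap_i+1)): x_1 ≥ 9 gives C(2,2) = 1; x_2 ≥ 7 gives C(4,2) = 6; x_3 ≥ 9 gives C(2,2) = 1. Together 8.
No two caps can be exceeded simultaneously, so the pair terms are all 0.
By inclusion–exclusion the count is 55 − 8 + 0 = 47.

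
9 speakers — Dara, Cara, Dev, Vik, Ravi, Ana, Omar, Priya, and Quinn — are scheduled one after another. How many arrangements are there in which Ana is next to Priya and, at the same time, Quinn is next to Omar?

20160

Treat {Ana,Priya} as one block (2 orders) and {Quinn,Omar} as another (2 orders).
That leaves 7 units to arrange: 2 × 2 × 7! = 4 × 5040 = 20160.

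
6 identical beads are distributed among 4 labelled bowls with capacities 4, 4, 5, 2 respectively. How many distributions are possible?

By stars and bars, unrestricted non-negative solutions to x_1+…+x_4 = 6 number C(6+3,3) = 84.
Subtract solutions that violate a single cap (substitute x_i' = x_i − (cap_i+1)): x_1 ≥ 5 gives C(4,3) = 4; x_2 ≥ 5 gives C(4,3) = 4; x_3 ≥ 6 gives C(3,3) = 1; x_4 ≥ 3 gives C(6,3) = 20. Together 29.
No two caps can be exceeded simultaneously, so the pair terms are all 0.
By inclusion–exclusion the count is 84 − 29 + 0 = 55.

55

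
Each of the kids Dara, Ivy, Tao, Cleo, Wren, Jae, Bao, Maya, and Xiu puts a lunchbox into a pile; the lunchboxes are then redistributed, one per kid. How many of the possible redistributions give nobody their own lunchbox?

Count assignments avoiding every fixed point. For any j of the 9 kids fixed to their own lunchbox, the other 9−j can be arranged in (9−j)! ways.
By inclusion–exclusion this is Σ_{j=0}^{9} (−1)^j C(9,j)·(9−j)!.
Computing: 362880 − 362880 + 181440 − 60480 + 15120 − 3024 + 504 − 72 + 9 − 1 = 133496.

133496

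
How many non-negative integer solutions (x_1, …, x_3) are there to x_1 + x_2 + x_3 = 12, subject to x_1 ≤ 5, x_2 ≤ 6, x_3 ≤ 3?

Ignoring the caps, the number of non-negative solutions to x_1+…+x_3 = 12 is C(14,2) = 91.
Subtract solutions that violate a single cap (substitute x_i' = x_i − (cap_i+1)): x_1 ≥ 6 gives C(8,2) = 28; x_2 ≥ 7 gives C(7,2) = 21; x_3 ≥ 4 gives C(10,2) = 45. Together 94.
Add back pairs where two caps are both exceeded: 0 + 6 + 3 = 9.
By inclusion–exclusion the count is 91 − 94 + 9 = 6.

6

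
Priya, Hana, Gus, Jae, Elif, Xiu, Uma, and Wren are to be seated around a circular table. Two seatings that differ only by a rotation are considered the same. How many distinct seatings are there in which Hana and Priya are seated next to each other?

1440

Treat {Hana, Priya} as one unit (2 internal orders) and seat the resulting 7 units around the table: (6)! circular arrangements.
So 2 × (6)! = 2 × 720 = 1440.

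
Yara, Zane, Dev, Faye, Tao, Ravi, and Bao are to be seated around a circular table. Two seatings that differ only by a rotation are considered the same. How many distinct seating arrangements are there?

Around a circle, 7 distinct people have 7!/7 = (6)! = 720 rotationally distinct seatings.

720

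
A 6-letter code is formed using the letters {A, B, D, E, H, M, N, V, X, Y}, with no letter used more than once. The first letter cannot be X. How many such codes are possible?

136080

The first letter has 10−1 = 9 choices (anything except X).
The remaining 5 letters are filled from the other 9 symbols without repetition: 9 × 8 × 7 × 6 × 5 = 15120.
Total: 9 × 15120 = 136080.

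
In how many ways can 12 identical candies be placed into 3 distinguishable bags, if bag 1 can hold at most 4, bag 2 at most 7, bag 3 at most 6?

20

By stars and bars, unrestricted non-negative solutions to x_1+…+x_3 = 12 number C(12+2,2) = 91.
Subtract solutions that violate a single cap (substitute x_i' = x_i − (cap_i+1)): x_1 ≥ 5 gives C(9,2) = 36; x_2 ≥ 8 gives C(6,2) = 15; x_3 ≥ 7 gives C(7,2) = 21. Together 72.
Add back pairs where two caps are both exceeded: 0 + 1 + 0 = 1.
By inclusion–exclusion the count is 91 − 72 + 1 = 20.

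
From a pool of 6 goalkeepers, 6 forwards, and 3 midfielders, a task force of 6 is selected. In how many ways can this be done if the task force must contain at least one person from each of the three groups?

Total 6-person selections from all 15: C(15,6) = 5005.
Selections missing a whole group: no goalkeepers → C(9,6) = 84; no forwards → C(9,6) = 84; no midfielders → C(12,6) = 924.
Add back selections omitting two groups (i.e. drawn from a single group): C(6,6) + C(6,6) + C(3,6) = 2.
By inclusion–exclusion: 5005 − 1092 + 2 = 3915.

3915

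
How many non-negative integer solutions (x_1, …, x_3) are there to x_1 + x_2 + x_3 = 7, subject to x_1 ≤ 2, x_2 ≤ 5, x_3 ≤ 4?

By stars and bars, unrestricted non-negative solutions to x_1+…+x_3 = 7 number C(7+2,2) = 36.
Subtract solutions that violate a single cap (substitute x_i' = x_i − (cap_i+1)): x_1 ≥ 3 gives C(6,2) = 15; x_2 ≥ 6 gives C(3,2) = 3; x_3 ≥ 5 gives C(4,2) = 6. Together 24.
No two caps can be exceeded simultaneously, so the pair terms are all 0.
By inclusion–exclusion the count is 36 − 24 + 0 = 12.

12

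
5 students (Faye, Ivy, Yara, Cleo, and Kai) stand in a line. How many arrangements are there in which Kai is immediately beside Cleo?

48

Treat {Kai, Cleo} as a single unit. There are 4 units to order, and the pair itself can be ordered 2 ways.
So the count is 2·(4)! = 48.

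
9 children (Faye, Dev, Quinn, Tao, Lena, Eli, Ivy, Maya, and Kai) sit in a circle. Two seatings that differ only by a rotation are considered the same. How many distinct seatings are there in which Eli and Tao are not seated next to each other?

30240

Without the restriction there are (8)! = 40320 seatings.
Seatings with Eli beside Tao: treat them as a block with 2 internal orders, giving 2 × (7)! = 10080.
Subtracting, 40320 − 10080 = 30240.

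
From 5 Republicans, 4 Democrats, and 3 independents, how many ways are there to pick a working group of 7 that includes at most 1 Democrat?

120

Split by how many Democrats are chosen (0 through 1).
Sum: C(4,0)·C(8,7) + C(4,1)·C(8,6) = 8 + 112 = 120.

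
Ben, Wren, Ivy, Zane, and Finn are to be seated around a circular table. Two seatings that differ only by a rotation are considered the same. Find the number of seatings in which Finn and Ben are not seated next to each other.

All circular seatings of 5 people number (4)! = 24.
Those with Finn next to Ben: fuse the pair into one unit and seat 4 units around a circle — 2·(3)! = 12.
Subtracting, 24 − 12 = 12.

12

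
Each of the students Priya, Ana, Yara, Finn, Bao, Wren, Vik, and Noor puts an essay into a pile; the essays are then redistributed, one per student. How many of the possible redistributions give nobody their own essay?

This is the derangement count D_8: permutations of 8 items with no fixed point.
By inclusion–exclusion this is Σ_{j=0}^{8} (−1)^j C(8,j)·(8−j)!.
Computing: 40320 − 40320 + 20160 − 6720 + 1680 − 336 + 56 − 8 + 1 = 14833.

14833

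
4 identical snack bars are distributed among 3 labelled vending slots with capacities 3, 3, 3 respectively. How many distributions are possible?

Without the upper bounds there are C(6,2) = 15 ways to split 4 among 3 vending slots.
Subtract solutions that violate a single cap (substitute x_i' = x_i − (cap_i+1)): x_1 ≥ 4 gives C(2,2) = 1; x_2 ≥ 4 gives C(2,2) = 1; x_3 ≥ 4 gives C(2,2) = 1. Together 3.
No two caps can be exceeded simultaneously, so the pair terms are all 0.
By inclusion–exclusion the count is 15 − 3 + 0 = 12.

12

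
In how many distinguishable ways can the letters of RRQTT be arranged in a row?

Letter multiplicities in RRQTT: Q×1, R×2, T×2.
The number of distinct arrangements is 5!/(2!·2!) = 120/4 = 30.

30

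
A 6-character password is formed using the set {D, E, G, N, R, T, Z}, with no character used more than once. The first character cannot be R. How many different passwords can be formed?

The first character has 7−1 = 6 choices (anything except R).
The remaining 5 characters are filled from the other 6 symbols without repetition: 6 × 5 × 4 × 3 × 2 = 720.
Total: 6 × 720 = 4320.

4320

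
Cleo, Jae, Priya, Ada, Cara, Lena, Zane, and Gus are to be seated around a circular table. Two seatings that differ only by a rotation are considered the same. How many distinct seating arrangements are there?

Seat Cleo anywhere (absorbing the rotational symmetry), then permute the other 7: (7)! = 5040.

5040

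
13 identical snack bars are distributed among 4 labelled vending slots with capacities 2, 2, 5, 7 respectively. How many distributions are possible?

18

Ignoring the caps, the number of non-negative solutions to x_1+…+x_4 = 13 is C(16,3) = 560.
Subtract solutions that violate a single cap (substitute x_i' = x_i − (cap_i+1)): x_1 ≥ 3 gives C(13,3) = 286; x_2 ≥ 3 gives C(13,3) = 286; x_3 ≥ 6 gives C(10,3) = 120; x_4 ≥ 8 gives C(8,3) = 56. Together 748.
Add back pairs where two caps are both exceeded: 120 + 35 + 10 + 35 + 10 + 0 = 210.
Subtract triples: 4 + 0 + 0 + 0 = 4.
By inclusion–exclusion the count is 560 − 748 + 210 − 4 = 18.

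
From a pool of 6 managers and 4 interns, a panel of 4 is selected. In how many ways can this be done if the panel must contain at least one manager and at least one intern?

Unrestricted: C(10,4) = 210 ways to pick any 4 of the 10.
Selections missing a whole group: no managers → C(4,4) = 1; no interns → C(6,4) = 15.
Both groups omitted at once is impossible, so 210 − 16 = 194.

194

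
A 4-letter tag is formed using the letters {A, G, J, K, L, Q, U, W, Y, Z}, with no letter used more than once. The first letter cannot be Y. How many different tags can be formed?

4536

The first letter has 10−1 = 9 choices (anything except Y).
The remaining 3 letters are filled from the other 9 symbols without repetition: 9 × 8 × 7 = 504.
Total: 9 × 504 = 4536.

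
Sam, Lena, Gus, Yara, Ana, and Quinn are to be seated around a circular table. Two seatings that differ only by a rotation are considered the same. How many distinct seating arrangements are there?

Fix one person's seat to break rotational symmetry; the remaining 5 people can be arranged in (5)! = 120 ways.

120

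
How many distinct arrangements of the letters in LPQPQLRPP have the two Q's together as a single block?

Treat the 2 copies of Q as a single block. The multiset to arrange is then {QQ, L, L, P, P, P, P, R}, 8 items in all.
That gives (8)!/(4!·2!) = 840 arrangements.

840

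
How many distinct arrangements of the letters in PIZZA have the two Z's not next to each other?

There are 5!/(2!) = 60 arrangements of PIZZA in total.
Arrangements with the Z's together: treat ZZ as one letter, giving (4)! = 24.
Subtracting, 60 − 24 = 36 arrangements keep the Z's apart.

36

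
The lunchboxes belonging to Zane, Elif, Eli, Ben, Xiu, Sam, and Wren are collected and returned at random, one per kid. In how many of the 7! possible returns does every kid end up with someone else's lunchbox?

This is the derangement count D_7: permutations of 7 items with no fixed point.
By inclusion–exclusion this is Σ_{j=0}^{7} (−1)^j C(7,j)·(7−j)!.
Computing: 5040 − 5040 + 2520 − 840 + 210 − 42 + 7 − 1 = 1854.

1854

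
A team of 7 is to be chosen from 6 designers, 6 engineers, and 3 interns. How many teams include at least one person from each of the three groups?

5571

With no constraint there are C(15,7) = 6435 possible selections.
Subtract selections that omit an entire group: no designers → C(9,7) = 36; no engineers → C(9,7) = 36; no interns → C(12,7) = 792.
Add back selections omitting two groups (i.e. drawn from a single group): C(6,7) + C(6,7) + C(3,7) = 0.
By inclusion–exclusion: 6435 − 864 + 0 = 5571.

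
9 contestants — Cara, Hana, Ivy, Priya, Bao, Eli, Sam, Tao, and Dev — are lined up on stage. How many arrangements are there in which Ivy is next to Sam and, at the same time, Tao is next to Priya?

Treat {Ivy,Sam} as one block (2 orders) and {Tao,Priya} as another (2 orders).
That leaves 7 units to arrange: 2 × 2 × 7! = 4 × 5040 = 20160.

20160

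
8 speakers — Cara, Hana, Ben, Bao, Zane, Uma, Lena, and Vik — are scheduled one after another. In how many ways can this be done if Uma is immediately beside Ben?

10080

Place the 6 others and the Uma-Ben pair as 7 objects in a line; the pair has 2 internal arrangements.
That gives 2 × 7! = 2 × 5040 = 10080.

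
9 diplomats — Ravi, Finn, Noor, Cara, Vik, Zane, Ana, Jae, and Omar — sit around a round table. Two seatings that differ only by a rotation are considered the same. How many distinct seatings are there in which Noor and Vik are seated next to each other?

Glue Noor and Vik into a block (2 internal orders). Seating 8 units around a circle gives (7)! arrangements.
So 2 × (7)! = 2 × 5040 = 10080.

10080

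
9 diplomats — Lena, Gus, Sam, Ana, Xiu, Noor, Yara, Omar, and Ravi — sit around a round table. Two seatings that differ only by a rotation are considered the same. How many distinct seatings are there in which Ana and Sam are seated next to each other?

10080

Glue Ana and Sam into a block (2 internal orders). Seating 8 units around a circle gives (7)! arrangements.
So 2 × (7)! = 2 × 5040 = 10080.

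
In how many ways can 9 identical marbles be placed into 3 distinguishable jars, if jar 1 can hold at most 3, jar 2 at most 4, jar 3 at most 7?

By stars and bars, unrestricted non-negative solutions to x_1+…+x_3 = 9 number C(9+2,2) = 55.
Subtract solutions that violate a single cap (substitute x_i' = x_i − (cap_i+1)): x_1 ≥ 4 gives C(7,2) = 21; x_2 ≥ 5 gives C(6,2) = 15; x_3 ≥ 8 gives C(3,2) = 3. Together 39.
Add back pairs where two caps are both exceeded: 1 + 0 + 0 = 1.
By inclusion–exclusion the count is 55 − 39 + 1 = 17.

17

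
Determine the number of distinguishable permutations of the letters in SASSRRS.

The 7 letters of SASSRRS have repeats: R appearing twice and S appearing 4 times.
The number of distinct arrangements is 7!/(4!·2!) = 5040/48 = 105.

105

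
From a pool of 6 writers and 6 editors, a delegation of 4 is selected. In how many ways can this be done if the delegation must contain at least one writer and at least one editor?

465

Unrestricted: C(12,4) = 495 ways to pick any 4 of the 12.
Selections missing a whole group: no writers → C(6,4) = 15; no editors → C(6,4) = 15.
Both groups omitted at once is impossible, so 495 − 30 = 465.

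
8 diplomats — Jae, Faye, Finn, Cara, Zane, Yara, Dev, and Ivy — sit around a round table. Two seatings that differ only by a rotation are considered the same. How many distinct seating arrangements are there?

Seat Jae anywhere (absorbing the rotational symmetry), then permute the other 7: (7)! = 5040.

5040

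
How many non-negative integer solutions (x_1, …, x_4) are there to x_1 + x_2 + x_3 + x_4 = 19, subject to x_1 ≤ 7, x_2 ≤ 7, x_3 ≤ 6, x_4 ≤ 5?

83

Ignoring the caps, the number of non-negative solutions to x_1+…+x_4 = 19 is C(22,3) = 1540.
Subtract solutions that violate a single cap (substitute x_i' = x_i − (cap_i+1)): x_1 ≥ 8 gives C(14,3) = 364; x_2 ≥ 8 gives C(14,3) = 364; x_3 ≥ 7 gives C(15,3) = 455; x_4 ≥ 6 gives C(16,3) = 560. Together 1743.
Add back pairs where two caps are both exceeded: 20 + 35 + 56 + 35 + 56 + 84 = 286.
By inclusion–exclusion the count is 1540 − 1743 + 286 = 83.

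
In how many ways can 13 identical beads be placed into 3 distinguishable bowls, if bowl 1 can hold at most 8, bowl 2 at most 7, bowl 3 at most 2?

By stars and bars, unrestricted non-negative solutions to x_1+…+x_3 = 13 number C(13+2,2) = 105.
Subtract solutions that violate a single cap (substitute x_i' = x_i − (cap_i+1)): x_1 ≥ 9 gives C(6,2) = 15; x_2 ≥ 8 gives C(7,2) = 21; x_3 ≥ 3 gives C(12,2) = 66. Together 102.
Add back pairs where two caps are both exceeded: 0 + 3 + 6 = 9.
By inclusion–exclusion the count is 105 − 102 + 9 = 12.

12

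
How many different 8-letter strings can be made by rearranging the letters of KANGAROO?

Letter multiplicities in KANGAROO: A×2, G×1, K×1, N×1, O×2, R×1.
Dividing 8! = 40320 by 2!·2! = 4 for the repeated letters gives 10080.

10080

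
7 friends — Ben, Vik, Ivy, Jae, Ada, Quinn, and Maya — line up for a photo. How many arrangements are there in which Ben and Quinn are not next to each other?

3600

Of the 7! = 5040 arrangements, those with Ben and Quinn adjacent number 2 × 6! = 1440 (treat the pair as a block with 2 internal orders).
Complementary counting: 5040 − 1440 = 3600.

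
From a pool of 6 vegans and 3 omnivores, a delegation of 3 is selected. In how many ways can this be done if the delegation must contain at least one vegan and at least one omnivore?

With no constraint there are C(9,3) = 84 possible selections.
Selections missing a whole group: no vegans → C(3,3) = 1; no omnivores → C(6,3) = 20.
Both groups omitted at once is impossible, so 84 − 21 = 63.

63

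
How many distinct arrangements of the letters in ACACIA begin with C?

20

Fix C in the first position and arrange the remaining 5 letters.
Those 5 letters have A appearing 3 times, giving (5)!/(3!) = 20.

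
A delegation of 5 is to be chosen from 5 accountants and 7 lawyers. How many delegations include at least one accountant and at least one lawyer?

770

With no constraint there are C(12,5) = 792 possible selections.
Selections missing a whole group: no accountants → C(7,5) = 21; no lawyers → C(5,5) = 1.
Both groups omitted at once is impossible, so 792 − 22 = 770.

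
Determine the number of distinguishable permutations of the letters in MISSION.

The 7 letters of MISSION have repeats: I appearing twice and S appearing twice.
The number of distinct arrangements is 7!/(2!·2!) = 5040/4 = 1260.

1260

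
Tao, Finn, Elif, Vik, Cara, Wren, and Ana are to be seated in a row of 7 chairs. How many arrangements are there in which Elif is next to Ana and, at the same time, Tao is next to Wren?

Treat {Elif,Ana} as one block (2 orders) and {Tao,Wren} as another (2 orders).
That leaves 5 units to arrange: 2 × 2 × 5! = 4 × 120 = 480.

480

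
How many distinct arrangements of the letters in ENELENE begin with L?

15

With the first slot taken by L, it remains to arrange the other 6 letters (ENEENE).
Those 6 letters have E appearing 4 times and N appearing twice, giving (6)!/(4!·2!) = 15.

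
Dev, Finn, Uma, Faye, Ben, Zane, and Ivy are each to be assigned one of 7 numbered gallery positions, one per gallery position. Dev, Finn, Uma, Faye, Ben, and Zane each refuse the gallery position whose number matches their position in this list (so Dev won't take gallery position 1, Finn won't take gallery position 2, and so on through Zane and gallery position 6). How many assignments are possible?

Let Aᵢ (for 1 ≤ i ≤ 6) be the placements that put person i in their forbidden gallery position. Any j of these fix j positions, leaving (7−j)! ways to fill the rest, and there are C(6,j) ways to pick which j.
By inclusion–exclusion, the number of valid placements is Σ_{j=0}^{6} (−1)^j C(6,j)·(7−j)!.
Computing: 5040 − 4320 + 1800 − 480 + 90 − 12 + 1 = 2119.

2119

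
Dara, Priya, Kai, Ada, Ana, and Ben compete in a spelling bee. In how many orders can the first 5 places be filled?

720

This is an ordered selection of 5 from 6: P(6,5).
That gives 6 × 5 × 4 × 3 × 2 = 720.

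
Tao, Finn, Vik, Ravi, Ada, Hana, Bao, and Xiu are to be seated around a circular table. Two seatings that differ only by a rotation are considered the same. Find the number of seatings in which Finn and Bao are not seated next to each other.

Without the restriction there are (7)! = 5040 seatings.
Those with Finn next to Bao: fuse the pair into one unit and seat 7 units around a circle — 2·(6)! = 1440.
Subtracting, 5040 − 1440 = 3600.

3600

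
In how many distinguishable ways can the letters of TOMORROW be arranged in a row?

3360

Letter multiplicities in TOMORROW: M×1, O×3, R×2, T×1, W×1.
The number of distinct arrangements is 8!/(3!·2!) = 40320/12 = 3360.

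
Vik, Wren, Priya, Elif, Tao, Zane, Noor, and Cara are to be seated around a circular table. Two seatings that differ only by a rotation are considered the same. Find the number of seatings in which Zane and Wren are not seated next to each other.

Without the restriction there are (7)! = 5040 seatings.
Those with Zane next to Wren: fuse the pair into one unit and seat 7 units around a circle — 2·(6)! = 1440.
Subtracting, 5040 − 1440 = 3600.

3600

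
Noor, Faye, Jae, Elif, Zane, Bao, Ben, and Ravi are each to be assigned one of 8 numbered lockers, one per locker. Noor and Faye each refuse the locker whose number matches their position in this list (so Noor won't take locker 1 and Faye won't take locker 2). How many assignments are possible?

Let Aᵢ (for i ∈ {1, 2}) be the placements that put person i in their forbidden locker. Any j of these fix j positions, leaving (8−j)! ways to fill the rest, and there are C(2,j) ways to pick which j.
By inclusion–exclusion, the number of valid placements is Σ_{j=0}^{2} (−1)^j C(2,j)·(8−j)!.
Computing: 40320 − 10080 + 720 = 30960.

30960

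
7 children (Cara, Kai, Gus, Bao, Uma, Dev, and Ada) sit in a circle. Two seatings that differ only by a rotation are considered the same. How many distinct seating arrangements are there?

720

Around a circle, 7 distinct people have 7!/7 = (6)! = 720 rotationally distinct seatings.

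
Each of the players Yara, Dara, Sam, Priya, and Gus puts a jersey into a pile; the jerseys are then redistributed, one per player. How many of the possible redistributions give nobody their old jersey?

This is the derangement count D_5: permutations of 5 items with no fixed point.
By inclusion–exclusion this is Σ_{j=0}^{5} (−1)^j C(5,j)·(5−j)!.
Computing: 120 − 120 + 60 − 20 + 5 − 1 = 44.

44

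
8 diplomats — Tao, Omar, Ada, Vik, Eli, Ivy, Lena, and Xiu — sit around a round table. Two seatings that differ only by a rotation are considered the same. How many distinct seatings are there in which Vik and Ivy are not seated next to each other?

3600

Without the restriction there are (7)! = 5040 seatings.
Those with Vik next to Ivy: fuse the pair into one unit and seat 7 units around a circle — 2·(6)! = 1440.
Subtracting, 5040 − 1440 = 3600.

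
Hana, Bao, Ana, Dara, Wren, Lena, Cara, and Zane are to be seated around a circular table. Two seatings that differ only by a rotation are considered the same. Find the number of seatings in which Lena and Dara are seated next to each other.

Glue Lena and Dara into a block (2 internal orders). Seating 7 units around a circle gives (6)! arrangements.
So 2 × (6)! = 2 × 720 = 1440.

1440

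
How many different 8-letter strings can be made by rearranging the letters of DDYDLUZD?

DDYDLUZD has 8 letters with D appearing 4 times.
So there are 8! / (4!) = 1680 distinguishable arrangements.

1680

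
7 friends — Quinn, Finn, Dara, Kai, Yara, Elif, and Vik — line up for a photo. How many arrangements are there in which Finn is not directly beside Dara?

3600

There are 7! = 5040 arrangements in all. If Finn and Dara are adjacent, merging them into one block gives 2·(6)! = 1440 arrangements.
So 5040 − 1440 = 3600 arrangements keep them apart.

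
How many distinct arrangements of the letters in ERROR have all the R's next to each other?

6

Treat the 3 copies of R as a single block. The multiset to arrange is then {RRR, E, O}, 3 items in all.
All 3 items are distinct, so there are (3)! = 6 arrangements.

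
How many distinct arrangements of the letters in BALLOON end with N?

180

Fix N in the last position and arrange the remaining 6 letters.
Those 6 letters have L appearing twice and O appearing twice, giving (6)!/(2!·2!) = 180.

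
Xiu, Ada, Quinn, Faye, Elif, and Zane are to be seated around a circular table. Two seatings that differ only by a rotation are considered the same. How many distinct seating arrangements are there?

120

Seat Xiu anywhere (absorbing the rotational symmetry), then permute the other 5: (5)! = 120.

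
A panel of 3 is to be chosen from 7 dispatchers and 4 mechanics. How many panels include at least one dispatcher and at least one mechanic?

With no constraint there are C(11,3) = 165 possible selections.
Subtract selections that omit an entire group: no dispatchers → C(4,3) = 4; no mechanics → C(7,3) = 35.
Both groups omitted at once is impossible, so 165 − 39 = 126.

126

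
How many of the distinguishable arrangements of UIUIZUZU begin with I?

105

With the first slot taken by I, it remains to arrange the other 7 letters (UUIZUZU).
Those 7 letters have U appearing 4 times and Z appearing twice, giving (7)!/(4!·2!) = 105.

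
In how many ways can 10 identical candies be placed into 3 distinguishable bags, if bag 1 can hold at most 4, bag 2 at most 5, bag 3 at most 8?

By stars and bars, unrestricted non-negative solutions to x_1+…+x_3 = 10 number C(10+2,2) = 66.
Subtract solutions that violate a single cap (substitute x_i' = x_i − (cap_i+1)): x_1 ≥ 5 gives C(7,2) = 21; x_2 ≥ 6 gives C(6,2) = 15; x_3 ≥ 9 gives C(3,2) = 3. Together 39.
No two caps can be exceeded simultaneously, so the pair terms are all 0.
By inclusion–exclusion the count is 66 − 39 + 0 = 27.

27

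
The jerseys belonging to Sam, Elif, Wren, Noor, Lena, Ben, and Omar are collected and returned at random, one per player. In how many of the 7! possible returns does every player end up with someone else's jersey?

1854

This is the derangement count D_7: permutations of 7 items with no fixed point.
By inclusion–exclusion this is Σ_{j=0}^{7} (−1)^j C(7,j)·(7−j)!.
Computing: 5040 − 5040 + 2520 − 840 + 210 − 42 + 7 − 1 = 1854.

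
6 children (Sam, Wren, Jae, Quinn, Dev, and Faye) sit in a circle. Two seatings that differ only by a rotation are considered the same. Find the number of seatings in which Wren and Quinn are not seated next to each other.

72

All circular seatings of 6 people number (5)! = 120.
Seatings with Wren beside Quinn: treat them as a block with 2 internal orders, giving 2 × (4)! = 48.
Subtracting, 120 − 48 = 72.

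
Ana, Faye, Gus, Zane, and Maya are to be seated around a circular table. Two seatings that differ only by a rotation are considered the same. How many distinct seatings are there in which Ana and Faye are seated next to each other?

Glue Ana and Faye into a block (2 internal orders). Seating 4 units around a circle gives (3)! arrangements.
So 2 × (3)! = 2 × 6 = 12.

12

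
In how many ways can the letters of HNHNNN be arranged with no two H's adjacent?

There are 6!/(4!·2!) = 15 arrangements of HNHNNN in total.
If the two H's are adjacent, glue them into one block, leaving 5 items to arrange: (5)!/(4!) = 5 ways.
Subtracting, 15 − 5 = 10 arrangements keep the H's apart.

10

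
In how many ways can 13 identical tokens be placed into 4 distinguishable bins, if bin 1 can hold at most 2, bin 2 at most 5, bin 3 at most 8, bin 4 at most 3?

42

By stars and bars, unrestricted non-negative solutions to x_1+…+x_4 = 13 number C(13+3,3) = 560.
Subtract solutions that violate a single cap (substitute x_i' = x_i − (cap_i+1)): x_1 ≥ 3 gives C(13,3) = 286; x_2 ≥ 6 gives C(10,3) = 120; x_3 ≥ 9 gives C(7,3) = 35; x_4 ≥ 4 gives C(12,3) = 220. Together 661.
Add back pairs where two caps are both exceeded: 35 + 4 + 84 + 0 + 20 + 1 = 144.
Subtract triples: 0 + 1 + 0 + 0 = 1.
By inclusion–exclusion the count is 560 − 661 + 144 − 1 = 42.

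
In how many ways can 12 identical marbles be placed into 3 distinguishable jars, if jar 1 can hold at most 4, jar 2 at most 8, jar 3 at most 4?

15

Without the upper bounds there are C(14,2) = 91 ways to split 12 among 3 jars.
Subtract solutions that violate a single cap (substitute x_i' = x_i − (cap_i+1)): x_1 ≥ 5 gives C(9,2) = 36; x_2 ≥ 9 gives C(5,2) = 10; x_3 ≥ 5 gives C(9,2) = 36. Together 82.
Add back pairs where two caps are both exceeded: 0 + 6 + 0 = 6.
By inclusion–exclusion the count is 91 − 82 + 6 = 15.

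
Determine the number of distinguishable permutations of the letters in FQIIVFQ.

Letter multiplicities in FQIIVFQ: F×2, I×2, Q×2, V×1.
The number of distinct arrangements is 7!/(2!·2!·2!) = 5040/8 = 630.

630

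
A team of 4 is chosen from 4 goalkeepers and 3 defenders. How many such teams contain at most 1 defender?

Split by how many defenders are chosen (0 through 1).
Sum: C(3,0)·C(4,4) + C(3,1)·C(4,3) = 1 + 12 = 13.

13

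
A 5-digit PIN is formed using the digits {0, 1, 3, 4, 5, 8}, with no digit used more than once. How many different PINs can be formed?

With no repetition, fill the 5 digits in order: 6 choices, then 5, down to 2.
6 × 5 × 4 × 3 × 2 = 720.

720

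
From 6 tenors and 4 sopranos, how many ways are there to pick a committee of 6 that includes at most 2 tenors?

Split by how many tenors are chosen (0 through 2).
Sum: C(6,0)·C(4,6) + C(6,1)·C(4,5) + C(6,2)·C(4,4) = 0 + 0 + 15 = 15.

15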